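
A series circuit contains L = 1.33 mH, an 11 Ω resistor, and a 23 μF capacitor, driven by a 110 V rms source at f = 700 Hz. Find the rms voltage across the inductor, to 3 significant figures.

ω = 2πf = 4398 rad/s
X_L = ωL = 5.85 Ω
X_C = 1/(ωC) = 9.89 Ω
Net reactance X = X_L − X_C = -4.04 Ω
Z = 11.0 − j4.04 Ω
|Z| = √(11.0² + 4.04²) = 11.7 Ω
I = V/|Z| = 9.39 A
V_L = I·|Z_L| = 9.39 × 5.85 = 54.9 V

54.9 V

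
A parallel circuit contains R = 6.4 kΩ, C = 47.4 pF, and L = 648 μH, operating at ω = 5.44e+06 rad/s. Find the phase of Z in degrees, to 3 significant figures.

9.38°

X_L = ωL = 3530 Ω
X_C = 1/(ωC) = 3880 Ω
Parallel: admittances add. Y = 1/R + 1/(jωL) + jωC
Y = (0.000156 − j2.58e-05) S
|Y| = 0.000158 S → |Z| = 1/|Y| = 6310 Ω, ∠Z = −∠Y = 9.38°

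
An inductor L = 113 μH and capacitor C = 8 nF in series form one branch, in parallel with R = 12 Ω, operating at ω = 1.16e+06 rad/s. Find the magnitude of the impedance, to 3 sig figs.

X_L = ωL = 131 Ω
X_C = 1/(ωC) = 108 Ω
Branch 1: Z₁ = R = 12.0 Ω
Branch 2 (series LC): Z₂ = j(X_L − X_C) = j23.3 Ω
Parallel: Z = Z₁Z₂/(Z₁+Z₂), |Z| = 10.7 Ω, ∠Z = 27.2°

10.7 Ω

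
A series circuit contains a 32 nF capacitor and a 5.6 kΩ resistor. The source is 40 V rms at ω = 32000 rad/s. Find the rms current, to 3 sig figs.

7.04 mA

X_C = 1/(ωC) = 977 Ω
Z = 5600 − j977 Ω
|Z| = √(5600² + 977²) = 5680 Ω
I = V/|Z| = 40/5680 = 7.04 mA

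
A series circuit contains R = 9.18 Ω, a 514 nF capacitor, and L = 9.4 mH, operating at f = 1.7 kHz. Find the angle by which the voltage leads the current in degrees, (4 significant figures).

-83.59°

ω = 2πf = 10680 rad/s
X_L = ωL = 100.4 Ω
X_C = 1/(ωC) = 182.1 Ω
Net reactance X = X_L − X_C = -81.74 Ω
Z = 9.180 − j81.74 Ω
|Z| = √(9.180² + 81.74²) = 82.25 Ω
∠Z = arctan(-81.74/9.180) = -83.59°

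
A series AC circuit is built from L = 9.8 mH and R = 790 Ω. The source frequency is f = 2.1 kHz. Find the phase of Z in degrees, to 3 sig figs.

ω = 2πf = 13190 rad/s
X_L = ωL = 129 Ω
Z = 790 + j129 Ω
|Z| = √(790² + 129²) = 801 Ω
∠Z = arctan(129/790) = 9.30°

9.30°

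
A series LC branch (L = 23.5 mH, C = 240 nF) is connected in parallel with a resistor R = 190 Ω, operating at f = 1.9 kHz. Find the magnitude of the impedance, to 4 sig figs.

64.42 Ω

ω = 2πf = 11940 rad/s
X_L = ωL = 280.5 Ω
X_C = 1/(ωC) = 349.0 Ω
Branch 1: Z₁ = R = 190.0 Ω
Branch 2 (series LC): Z₂ = j(X_L − X_C) = −j68.48 Ω
Parallel: Z = Z₁Z₂/(Z₁+Z₂), |Z| = 64.42 Ω, ∠Z = -70.18°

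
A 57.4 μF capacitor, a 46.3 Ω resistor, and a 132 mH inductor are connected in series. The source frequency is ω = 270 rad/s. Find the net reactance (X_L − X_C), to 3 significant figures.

-28.9 Ω

X_L = ωL = 35.6 Ω
X_C = 1/(ωC) = 64.5 Ω
X = 35.6 − 64.5 = -28.9 Ω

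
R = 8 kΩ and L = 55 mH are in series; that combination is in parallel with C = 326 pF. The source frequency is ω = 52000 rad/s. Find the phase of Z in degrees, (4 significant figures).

11.56°

X_L = ωL = 2860 Ω
X_C = 1/(ωC) = 58990 Ω
Branch 1 (R+jX_L): Z₁ = 8000 + j2860 Ω, |Z₁| = 8496 Ω
Branch 2 (−jX_C): Z₂ = −j58990 Ω
Parallel: Z = Z₁Z₂/(Z₁+Z₂), |Z| = 8839 Ω, ∠Z = 11.56°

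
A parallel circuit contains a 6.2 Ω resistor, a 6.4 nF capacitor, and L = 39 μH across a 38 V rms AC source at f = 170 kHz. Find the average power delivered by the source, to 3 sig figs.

ω = 2πf = 1.068e+06 rad/s
X_L = ωL = 41.7 Ω
X_C = 1/(ωC) = 146 Ω
Parallel: admittances add. Y = 1/R + 1/(jωL) + jωC
Y = (0.161 − j0.0172) S
|Y| = 0.162 S → |Z| = 1/|Y| = 6.17 Ω, ∠Z = −∠Y = 6.08°
I = V/|Z| = 6.16 A
P = VI cos φ = 38 × 6.16 × cos(6.08°) = 233 W

233 W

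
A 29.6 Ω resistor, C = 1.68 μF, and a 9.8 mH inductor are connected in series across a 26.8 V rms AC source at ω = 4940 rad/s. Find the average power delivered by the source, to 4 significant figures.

3.501 W

X_L = ωL = 48.41 Ω
X_C = 1/(ωC) = 120.5 Ω
Net reactance X = X_L − X_C = -72.08 Ω
Z = 29.60 − j72.08 Ω
|Z| = √(29.60² + 72.08²) = 77.92 Ω
∠Z = arctan(-72.08/29.60) = -67.67°
I = V/|Z| = 343.9 mA
P = VI cos φ = 26.8 × 0.3439 × cos(-67.67°) = 3.501 W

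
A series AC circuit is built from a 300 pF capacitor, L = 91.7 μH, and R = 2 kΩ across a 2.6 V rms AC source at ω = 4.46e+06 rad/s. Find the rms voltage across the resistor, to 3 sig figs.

2.56 V

X_L = ωL = 409 Ω
X_C = 1/(ωC) = 747 Ω
Net reactance X = X_L − X_C = -338 Ω
Z = 2000 − j338 Ω
|Z| = √(2000² + 338²) = 2030 Ω
I = V/|Z| = 1.28 mA
V_R = I·|Z_R| = 0.00128 × 2000 = 2.56 V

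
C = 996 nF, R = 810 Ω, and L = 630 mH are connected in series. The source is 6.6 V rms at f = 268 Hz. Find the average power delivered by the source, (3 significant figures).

ω = 2πf = 1684 rad/s
X_L = ωL = 1060 Ω
X_C = 1/(ωC) = 596 Ω
Net reactance X = X_L − X_C = 465 Ω
Z = 810 + j465 Ω
|Z| = √(810² + 465²) = 934 Ω
∠Z = arctan(465/810) = 29.8°
I = V/|Z| = 7.07 mA
P = VI cos φ = 6.6 × 0.00707 × cos(29.8°) = 40.5 mW

40.5 mW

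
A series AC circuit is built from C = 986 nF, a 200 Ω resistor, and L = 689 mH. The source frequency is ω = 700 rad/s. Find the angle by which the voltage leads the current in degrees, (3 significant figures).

-78.3°

X_L = ωL = 482 Ω
X_C = 1/(ωC) = 1450 Ω
Net reactance X = X_L − X_C = -967 Ω
Z = 200 − j967 Ω
|Z| = √(200² + 967²) = 987 Ω
∠Z = arctan(-967/200) = -78.3°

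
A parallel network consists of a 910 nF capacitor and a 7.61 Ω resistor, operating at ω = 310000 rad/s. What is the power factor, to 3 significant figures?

0.422

X_C = 1/(ωC) = 3.54 Ω
Parallel: admittances add. Y = 1/R + jωC
Y = (0.131 + j0.282) S
|Y| = 0.311 S → |Z| = 1/|Y| = 3.21 Ω, ∠Z = −∠Y = -65.0°
cos φ = cos(-65.0°) = 0.422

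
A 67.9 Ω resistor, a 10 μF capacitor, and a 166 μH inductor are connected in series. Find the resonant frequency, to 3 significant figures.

ω₀ = 1/√(LC) = 1/√(0.000166 × 1e-05) = 24540 rad/s
f₀ = ω₀/(2π) = 3.91 kHz

3.91 kHz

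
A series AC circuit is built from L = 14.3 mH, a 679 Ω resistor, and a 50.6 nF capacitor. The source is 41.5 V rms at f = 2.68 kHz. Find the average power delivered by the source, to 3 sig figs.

878 mW

ω = 2πf = 16840 rad/s
X_L = ωL = 241 Ω
X_C = 1/(ωC) = 1170 Ω
Net reactance X = X_L − X_C = -933 Ω
Z = 679 − j933 Ω
|Z| = √(679² + 933²) = 1150 Ω
∠Z = arctan(-933/679) = -53.9°
I = V/|Z| = 36.0 mA
P = VI cos φ = 41.5 × 0.0360 × cos(-53.9°) = 878 mW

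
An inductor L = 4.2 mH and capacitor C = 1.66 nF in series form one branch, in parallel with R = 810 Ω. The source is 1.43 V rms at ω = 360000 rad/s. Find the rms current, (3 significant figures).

X_L = ωL = 1510 Ω
X_C = 1/(ωC) = 1670 Ω
Branch 1: Z₁ = R = 810 Ω
Branch 2 (series LC): Z₂ = j(X_L − X_C) = −j161 Ω
Parallel: Z = Z₁Z₂/(Z₁+Z₂), |Z| = 158 Ω, ∠Z = -78.7°
I = V/|Z| = 1.43/158 = 9.04 mA

9.04 mA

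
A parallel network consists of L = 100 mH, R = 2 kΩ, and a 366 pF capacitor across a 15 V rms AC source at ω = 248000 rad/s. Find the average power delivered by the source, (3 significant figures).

X_L = ωL = 24800 Ω
X_C = 1/(ωC) = 11000 Ω
Parallel: admittances add. Y = 1/R + 1/(jωL) + jωC
Y = (0.000500 + j5.04e-05) S
|Y| = 0.000503 S → |Z| = 1/|Y| = 1990 Ω, ∠Z = −∠Y = -5.76°
I = V/|Z| = 7.54 mA
P = VI cos φ = 15 × 0.00754 × cos(-5.76°) = 112 mW

112 mW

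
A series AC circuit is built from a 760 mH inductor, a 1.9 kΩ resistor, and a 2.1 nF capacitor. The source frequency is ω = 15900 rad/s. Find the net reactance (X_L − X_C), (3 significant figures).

X_L = ωL = 12100 Ω
X_C = 1/(ωC) = 29900 Ω
X = 12100 − 29900 = -17900 Ω

-17900 Ω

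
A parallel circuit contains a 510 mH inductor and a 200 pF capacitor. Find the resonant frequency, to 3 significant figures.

15.8 kHz

ω₀ = 1/√(LC) = 1/√(0.51 × 2e-10) = 99010 rad/s
f₀ = ω₀/(2π) = 15.8 kHz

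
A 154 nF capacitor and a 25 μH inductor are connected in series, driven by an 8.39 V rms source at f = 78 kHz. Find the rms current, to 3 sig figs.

ω = 2πf = 490100 rad/s
X_L = ωL = 12.3 Ω
X_C = 1/(ωC) = 13.2 Ω
Net reactance X = X_L − X_C = -0.997 Ω
Z = − j0.997 Ω
|Z| = √(0² + 0.997²) = 0.997 Ω
I = V/|Z| = 8.39/0.997 = 8.41 A

8.41 A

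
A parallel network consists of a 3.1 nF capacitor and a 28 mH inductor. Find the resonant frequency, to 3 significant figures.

17.1 kHz

ω₀ = 1/√(LC) = 1/√(0.028 × 3.1e-09) = 107300 rad/s
f₀ = ω₀/(2π) = 17.1 kHz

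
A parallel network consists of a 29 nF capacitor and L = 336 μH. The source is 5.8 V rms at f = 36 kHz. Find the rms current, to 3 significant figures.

ω = 2πf = 226200 rad/s
X_L = ωL = 76.0 Ω
X_C = 1/(ωC) = 152 Ω
Parallel: admittances add. Y = 1/(jωL) + jωC
Y = (0 − j0.00660) S
|Y| = 0.00660 S → |Z| = 1/|Y| = 152 Ω, ∠Z = −∠Y = 90.0°
I = V/|Z| = 5.8/152 = 38.3 mA

38.3 mA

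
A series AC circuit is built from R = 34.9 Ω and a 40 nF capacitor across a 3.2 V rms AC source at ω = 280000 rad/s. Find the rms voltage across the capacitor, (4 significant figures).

X_C = 1/(ωC) = 89.29 Ω
Z = 34.90 − j89.29 Ω
|Z| = √(34.90² + 89.29²) = 95.86 Ω
I = V/|Z| = 33.38 mA
V_C = I·|Z_C| = 0.03338 × 89.29 = 2.980 V

2.980 V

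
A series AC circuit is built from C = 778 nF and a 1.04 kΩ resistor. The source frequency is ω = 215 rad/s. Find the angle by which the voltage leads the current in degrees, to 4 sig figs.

X_C = 1/(ωC) = 5978 Ω
Z = 1040 − j5978 Ω
|Z| = √(1040² + 5978²) = 6068 Ω
∠Z = arctan(-5978/1040) = -80.13°

-80.13°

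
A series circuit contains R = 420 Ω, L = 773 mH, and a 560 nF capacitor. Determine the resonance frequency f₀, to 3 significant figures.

ω₀ = 1/√(LC) = 1/√(0.773 × 5.6e-07) = 1520 rad/s
f₀ = ω₀/(2π) = 242 Hz

242 Hz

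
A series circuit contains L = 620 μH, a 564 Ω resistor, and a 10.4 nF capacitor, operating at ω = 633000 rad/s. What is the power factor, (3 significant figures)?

0.920

X_L = ωL = 392 Ω
X_C = 1/(ωC) = 152 Ω
Net reactance X = X_L − X_C = 241 Ω
Z = 564 + j241 Ω
|Z| = √(564² + 241²) = 613 Ω
∠Z = arctan(241/564) = 23.1°
cos φ = cos(23.1°) = 0.920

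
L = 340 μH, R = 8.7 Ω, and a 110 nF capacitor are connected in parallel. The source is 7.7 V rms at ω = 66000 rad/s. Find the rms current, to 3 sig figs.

X_L = ωL = 22.4 Ω
X_C = 1/(ωC) = 138 Ω
Parallel: admittances add. Y = 1/R + 1/(jωL) + jωC
Y = (0.115 − j0.0373) S
|Y| = 0.121 S → |Z| = 1/|Y| = 8.28 Ω, ∠Z = −∠Y = 18.0°
I = V/|Z| = 7.7/8.28 = 931 mA

931 mA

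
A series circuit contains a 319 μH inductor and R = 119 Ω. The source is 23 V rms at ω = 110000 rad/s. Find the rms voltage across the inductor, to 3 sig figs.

X_L = ωL = 35.1 Ω
Z = 119 + j35.1 Ω
|Z| = √(119² + 35.1²) = 124 Ω
I = V/|Z| = 185 mA
V_L = I·|Z_L| = 0.185 × 35.1 = 6.51 V

6.51 V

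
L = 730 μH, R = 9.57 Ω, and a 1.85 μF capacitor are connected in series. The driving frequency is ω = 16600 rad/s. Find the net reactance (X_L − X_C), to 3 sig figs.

X_L = ωL = 12.1 Ω
X_C = 1/(ωC) = 32.6 Ω
X = 12.1 − 32.6 = -20.4 Ω

-20.4 Ω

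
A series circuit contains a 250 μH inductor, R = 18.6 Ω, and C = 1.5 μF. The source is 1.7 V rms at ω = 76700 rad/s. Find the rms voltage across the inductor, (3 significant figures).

X_L = ωL = 19.2 Ω
X_C = 1/(ωC) = 8.69 Ω
Net reactance X = X_L − X_C = 10.5 Ω
Z = 18.6 + j10.5 Ω
|Z| = √(18.6² + 10.5²) = 21.4 Ω
I = V/|Z| = 79.6 mA
V_L = I·|Z_L| = 0.0796 × 19.2 = 1.53 V

1.53 V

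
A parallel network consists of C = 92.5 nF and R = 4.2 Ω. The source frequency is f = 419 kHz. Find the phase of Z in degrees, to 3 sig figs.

-45.6°

ω = 2πf = 2.633e+06 rad/s
X_C = 1/(ωC) = 4.11 Ω
Parallel: admittances add. Y = 1/R + jωC
Y = (0.238 + j0.244) S
|Y| = 0.341 S → |Z| = 1/|Y| = 2.94 Ω, ∠Z = −∠Y = -45.6°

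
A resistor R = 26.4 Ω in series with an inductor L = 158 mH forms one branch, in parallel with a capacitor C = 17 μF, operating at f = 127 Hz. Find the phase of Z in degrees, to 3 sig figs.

-75.1°

ω = 2πf = 798.0 rad/s
X_L = ωL = 126 Ω
X_C = 1/(ωC) = 73.7 Ω
Branch 1 (R+jX_L): Z₁ = 26.4 + j126 Ω, |Z₁| = 129 Ω
Branch 2 (−jX_C): Z₂ = −j73.7 Ω
Parallel: Z = Z₁Z₂/(Z₁+Z₂), |Z| = 162 Ω, ∠Z = -75.1°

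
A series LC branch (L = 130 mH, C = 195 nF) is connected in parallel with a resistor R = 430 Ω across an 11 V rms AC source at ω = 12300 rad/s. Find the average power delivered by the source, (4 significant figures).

X_L = ωL = 1599 Ω
X_C = 1/(ωC) = 416.9 Ω
Branch 1: Z₁ = R = 430.0 Ω
Branch 2 (series LC): Z₂ = j(X_L − X_C) = j1182 Ω
Parallel: Z = Z₁Z₂/(Z₁+Z₂), |Z| = 404.1 Ω, ∠Z = 19.99°
I = V/|Z| = 27.22 mA
P = VI cos φ = 11 × 0.02722 × cos(19.99°) = 281.4 mW

281.4 mW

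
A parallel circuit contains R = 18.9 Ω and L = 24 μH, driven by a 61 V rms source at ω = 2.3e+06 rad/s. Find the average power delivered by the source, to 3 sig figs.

X_L = ωL = 55.2 Ω
Parallel: admittances add. Y = 1/R + 1/(jωL)
Y = (0.0529 − j0.0181) S
|Y| = 0.0559 S → |Z| = 1/|Y| = 17.9 Ω, ∠Z = −∠Y = 18.9°
I = V/|Z| = 3.41 A
P = VI cos φ = 61 × 3.41 × cos(18.9°) = 197 W

197 W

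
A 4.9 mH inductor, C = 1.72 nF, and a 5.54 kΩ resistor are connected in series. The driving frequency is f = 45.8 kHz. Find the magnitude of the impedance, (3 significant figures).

ω = 2πf = 287800 rad/s
X_L = ωL = 1410 Ω
X_C = 1/(ωC) = 2020 Ω
Net reactance X = X_L − X_C = -610 Ω
Z = 5540 − j610 Ω
|Z| = √(5540² + 610²) = 5570 Ω

5570 Ω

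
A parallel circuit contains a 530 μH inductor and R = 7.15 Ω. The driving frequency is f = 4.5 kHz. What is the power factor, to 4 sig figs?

0.9025

ω = 2πf = 28270 rad/s
X_L = ωL = 14.99 Ω
Parallel: admittances add. Y = 1/R + 1/(jωL)
Y = (0.1399 − j0.06673) S
|Y| = 0.1550 S → |Z| = 1/|Y| = 6.453 Ω, ∠Z = −∠Y = 25.51°
cos φ = cos(25.51°) = 0.9025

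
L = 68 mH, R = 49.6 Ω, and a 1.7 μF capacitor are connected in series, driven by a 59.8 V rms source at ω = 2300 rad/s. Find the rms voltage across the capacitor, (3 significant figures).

X_L = ωL = 156 Ω
X_C = 1/(ωC) = 256 Ω
Net reactance X = X_L − X_C = -99.4 Ω
Z = 49.6 − j99.4 Ω
|Z| = √(49.6² + 99.4²) = 111 Ω
I = V/|Z| = 539 mA
V_C = I·|Z_C| = 0.539 × 256 = 138 V

138 V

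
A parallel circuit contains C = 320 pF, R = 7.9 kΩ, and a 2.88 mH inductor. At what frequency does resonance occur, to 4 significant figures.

165.8 kHz

ω₀ = 1/√(LC) = 1/√(0.00288 × 3.2e-10) = 1.042e+06 rad/s
f₀ = ω₀/(2π) = 165.8 kHz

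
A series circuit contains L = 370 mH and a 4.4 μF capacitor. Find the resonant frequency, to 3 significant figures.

ω₀ = 1/√(LC) = 1/√(0.37 × 4.4e-06) = 783.7 rad/s
f₀ = ω₀/(2π) = 125 Hz

125 Hz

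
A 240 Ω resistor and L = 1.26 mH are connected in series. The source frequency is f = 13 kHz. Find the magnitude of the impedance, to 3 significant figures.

ω = 2πf = 81680 rad/s
X_L = ωL = 103 Ω
Z = 240 + j103 Ω
|Z| = √(240² + 103²) = 261 Ω

261 Ω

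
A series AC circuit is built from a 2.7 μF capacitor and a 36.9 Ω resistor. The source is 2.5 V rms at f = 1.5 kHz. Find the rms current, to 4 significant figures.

ω = 2πf = 9425 rad/s
X_C = 1/(ωC) = 39.30 Ω
Z = 36.90 − j39.30 Ω
|Z| = √(36.90² + 39.30²) = 53.91 Ω
I = V/|Z| = 2.5/53.91 = 46.38 mA

46.38 mA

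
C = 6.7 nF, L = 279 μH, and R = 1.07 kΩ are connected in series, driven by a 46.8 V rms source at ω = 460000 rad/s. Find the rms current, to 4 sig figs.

43.02 mA

X_L = ωL = 128.3 Ω
X_C = 1/(ωC) = 324.5 Ω
Net reactance X = X_L − X_C = -196.1 Ω
Z = 1070 − j196.1 Ω
|Z| = √(1070² + 196.1²) = 1088 Ω
I = V/|Z| = 46.8/1088 = 43.02 mA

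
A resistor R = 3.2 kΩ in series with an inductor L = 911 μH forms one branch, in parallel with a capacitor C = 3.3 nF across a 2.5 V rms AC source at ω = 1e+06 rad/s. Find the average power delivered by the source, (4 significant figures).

1.807 mW

X_L = ωL = 911.0 Ω
X_C = 1/(ωC) = 303.0 Ω
Branch 1 (R+jX_L): Z₁ = 3200 + j911.0 Ω, |Z₁| = 3327 Ω
Branch 2 (−jX_C): Z₂ = −j303.0 Ω
Parallel: Z = Z₁Z₂/(Z₁+Z₂), |Z| = 309.5 Ω, ∠Z = -84.87°
I = V/|Z| = 8.077 mA
P = VI cos φ = 2.5 × 0.008077 × cos(-84.87°) = 1.807 mW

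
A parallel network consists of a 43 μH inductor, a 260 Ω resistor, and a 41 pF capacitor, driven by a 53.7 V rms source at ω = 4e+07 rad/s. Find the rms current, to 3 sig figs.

214 mA

X_L = ωL = 1720 Ω
X_C = 1/(ωC) = 610 Ω
Parallel: admittances add. Y = 1/R + 1/(jωL) + jωC
Y = (0.00385 + j0.00106) S
|Y| = 0.00399 S → |Z| = 1/|Y| = 251 Ω, ∠Z = −∠Y = -15.4°
I = V/|Z| = 53.7/251 = 214 mA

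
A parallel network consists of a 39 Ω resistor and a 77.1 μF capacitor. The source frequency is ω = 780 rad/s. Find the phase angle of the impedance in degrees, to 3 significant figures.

-66.9°

X_C = 1/(ωC) = 16.6 Ω
Parallel: admittances add. Y = 1/R + jωC
Y = (0.0256 + j0.0601) S
|Y| = 0.0654 S → |Z| = 1/|Y| = 15.3 Ω, ∠Z = −∠Y = -66.9°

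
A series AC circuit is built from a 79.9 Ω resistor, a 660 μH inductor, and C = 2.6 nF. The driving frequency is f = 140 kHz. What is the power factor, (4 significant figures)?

0.4869

ω = 2πf = 879600 rad/s
X_L = ωL = 580.6 Ω
X_C = 1/(ωC) = 437.2 Ω
Net reactance X = X_L − X_C = 143.3 Ω
Z = 79.90 + j143.3 Ω
|Z| = √(79.90² + 143.3²) = 164.1 Ω
∠Z = arctan(143.3/79.90) = 60.86°
cos φ = cos(60.86°) = 0.4869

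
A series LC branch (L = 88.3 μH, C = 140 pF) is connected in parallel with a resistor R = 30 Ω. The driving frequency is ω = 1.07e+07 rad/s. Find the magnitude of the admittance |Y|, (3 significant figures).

33.5 mS

X_L = ωL = 945 Ω
X_C = 1/(ωC) = 668 Ω
Branch 1: Z₁ = R = 30.0 Ω
Branch 2 (series LC): Z₂ = j(X_L − X_C) = j277 Ω
Parallel: Z = Z₁Z₂/(Z₁+Z₂), |Z| = 29.8 Ω, ∠Z = 6.18°
|Y| = 1/|Z| = 33.5 mS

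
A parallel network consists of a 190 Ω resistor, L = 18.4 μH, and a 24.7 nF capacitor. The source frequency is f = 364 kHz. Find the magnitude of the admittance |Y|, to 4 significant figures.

33.15 mS

ω = 2πf = 2.287e+06 rad/s
X_L = ωL = 42.08 Ω
X_C = 1/(ωC) = 17.70 Ω
Parallel: admittances add. Y = 1/R + 1/(jωL) + jωC
Y = (0.005263 + j0.03273) S
|Y| = 0.03315 S → |Z| = 1/|Y| = 30.17 Ω, ∠Z = −∠Y = -80.86°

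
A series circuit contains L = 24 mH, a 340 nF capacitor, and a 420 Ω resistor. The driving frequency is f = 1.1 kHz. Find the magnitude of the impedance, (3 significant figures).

ω = 2πf = 6912 rad/s
X_L = ωL = 166 Ω
X_C = 1/(ωC) = 426 Ω
Net reactance X = X_L − X_C = -260 Ω
Z = 420 − j260 Ω
|Z| = √(420² + 260²) = 494 Ω

494 Ω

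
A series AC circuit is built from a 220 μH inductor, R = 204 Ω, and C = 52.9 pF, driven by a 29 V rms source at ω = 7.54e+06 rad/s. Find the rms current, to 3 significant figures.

33.2 mA

X_L = ωL = 1660 Ω
X_C = 1/(ωC) = 2510 Ω
Net reactance X = X_L − X_C = -848 Ω
Z = 204 − j848 Ω
|Z| = √(204² + 848²) = 872 Ω
I = V/|Z| = 29/872 = 33.2 mA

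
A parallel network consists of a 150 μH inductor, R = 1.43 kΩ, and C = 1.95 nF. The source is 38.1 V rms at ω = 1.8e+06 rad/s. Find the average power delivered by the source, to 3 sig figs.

1.02 W

X_L = ωL = 270 Ω
X_C = 1/(ωC) = 285 Ω
Parallel: admittances add. Y = 1/R + 1/(jωL) + jωC
Y = (0.000699 − j0.000194) S
|Y| = 0.000726 S → |Z| = 1/|Y| = 1380 Ω, ∠Z = −∠Y = 15.5°
I = V/|Z| = 27.6 mA
P = VI cos φ = 38.1 × 0.0276 × cos(15.5°) = 1.02 W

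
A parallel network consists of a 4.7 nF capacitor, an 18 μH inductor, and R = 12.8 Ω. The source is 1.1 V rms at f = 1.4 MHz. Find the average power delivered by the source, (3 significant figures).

94.5 mW

ω = 2πf = 8.796e+06 rad/s
X_L = ωL = 158 Ω
X_C = 1/(ωC) = 24.2 Ω
Parallel: admittances add. Y = 1/R + 1/(jωL) + jωC
Y = (0.0781 + j0.0350) S
|Y| = 0.0856 S → |Z| = 1/|Y| = 11.7 Ω, ∠Z = −∠Y = -24.1°
I = V/|Z| = 94.2 mA
P = VI cos φ = 1.1 × 0.0942 × cos(-24.1°) = 94.5 mW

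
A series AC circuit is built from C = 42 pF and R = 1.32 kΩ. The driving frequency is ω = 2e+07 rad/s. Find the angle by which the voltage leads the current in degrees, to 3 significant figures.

X_C = 1/(ωC) = 1190 Ω
Z = 1320 − j1190 Ω
|Z| = √(1320² + 1190²) = 1780 Ω
∠Z = arctan(-1190/1320) = -42.0°

-42.0°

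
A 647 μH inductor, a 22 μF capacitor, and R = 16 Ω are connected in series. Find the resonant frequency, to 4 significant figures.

ω₀ = 1/√(LC) = 1/√(0.000647 × 2.2e-05) = 8382 rad/s
f₀ = ω₀/(2π) = 1.334 kHz

1.334 kHz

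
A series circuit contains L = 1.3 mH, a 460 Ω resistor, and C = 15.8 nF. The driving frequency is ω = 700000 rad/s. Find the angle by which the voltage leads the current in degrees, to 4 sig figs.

60.70°

X_L = ωL = 910.0 Ω
X_C = 1/(ωC) = 90.42 Ω
Net reactance X = X_L − X_C = 819.6 Ω
Z = 460.0 + j819.6 Ω
|Z| = √(460.0² + 819.6²) = 939.9 Ω
∠Z = arctan(819.6/460.0) = 60.70°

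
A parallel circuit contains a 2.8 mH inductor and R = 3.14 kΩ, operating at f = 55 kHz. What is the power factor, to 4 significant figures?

0.2945

ω = 2πf = 345600 rad/s
X_L = ωL = 967.6 Ω
Parallel: admittances add. Y = 1/R + 1/(jωL)
Y = (0.0003185 − j0.001033) S
|Y| = 0.001081 S → |Z| = 1/|Y| = 924.7 Ω, ∠Z = −∠Y = 72.87°
cos φ = cos(72.87°) = 0.2945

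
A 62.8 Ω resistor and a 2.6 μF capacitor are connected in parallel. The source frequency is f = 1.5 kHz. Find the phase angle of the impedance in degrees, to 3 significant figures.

ω = 2πf = 9425 rad/s
X_C = 1/(ωC) = 40.8 Ω
Parallel: admittances add. Y = 1/R + jωC
Y = (0.0159 + j0.0245) S
|Y| = 0.0292 S → |Z| = 1/|Y| = 34.2 Ω, ∠Z = −∠Y = -57.0°

-57.0°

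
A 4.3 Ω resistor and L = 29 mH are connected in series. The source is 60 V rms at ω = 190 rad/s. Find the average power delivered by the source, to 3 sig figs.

317 W

X_L = ωL = 5.51 Ω
Z = 4.30 + j5.51 Ω
|Z| = √(4.30² + 5.51²) = 6.99 Ω
∠Z = arctan(5.51/4.30) = 52.0°
I = V/|Z| = 8.58 A
P = VI cos φ = 60 × 8.58 × cos(52.0°) = 317 W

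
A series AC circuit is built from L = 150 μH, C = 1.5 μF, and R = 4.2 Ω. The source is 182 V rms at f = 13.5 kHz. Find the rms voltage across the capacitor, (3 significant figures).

223 V

ω = 2πf = 84820 rad/s
X_L = ωL = 12.7 Ω
X_C = 1/(ωC) = 7.86 Ω
Net reactance X = X_L − X_C = 4.86 Ω
Z = 4.20 + j4.86 Ω
|Z| = √(4.20² + 4.86²) = 6.43 Ω
I = V/|Z| = 28.3 A
V_C = I·|Z_C| = 28.3 × 7.86 = 223 V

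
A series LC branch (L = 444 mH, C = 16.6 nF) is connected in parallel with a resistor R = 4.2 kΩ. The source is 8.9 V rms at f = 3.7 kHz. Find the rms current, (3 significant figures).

2.41 mA

ω = 2πf = 23250 rad/s
X_L = ωL = 10300 Ω
X_C = 1/(ωC) = 2590 Ω
Branch 1: Z₁ = R = 4200 Ω
Branch 2 (series LC): Z₂ = j(X_L − X_C) = j7730 Ω
Parallel: Z = Z₁Z₂/(Z₁+Z₂), |Z| = 3690 Ω, ∠Z = 28.5°
I = V/|Z| = 8.9/3690 = 2.41 mA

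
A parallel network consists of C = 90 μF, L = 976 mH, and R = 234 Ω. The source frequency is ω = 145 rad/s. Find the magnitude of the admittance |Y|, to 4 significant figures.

X_L = ωL = 141.5 Ω
X_C = 1/(ωC) = 76.63 Ω
Parallel: admittances add. Y = 1/R + 1/(jωL) + jωC
Y = (0.004274 + j0.005984) S
|Y| = 0.007353 S → |Z| = 1/|Y| = 136.0 Ω, ∠Z = −∠Y = -54.47°

7.353 mS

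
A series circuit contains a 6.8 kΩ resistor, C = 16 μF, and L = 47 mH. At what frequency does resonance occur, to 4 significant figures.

ω₀ = 1/√(LC) = 1/√(0.047 × 1.6e-05) = 1153 rad/s
f₀ = ω₀/(2π) = 183.5 Hz

183.5 Hz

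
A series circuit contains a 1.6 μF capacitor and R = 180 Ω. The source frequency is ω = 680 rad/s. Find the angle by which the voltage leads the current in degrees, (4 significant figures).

X_C = 1/(ωC) = 919.1 Ω
Z = 180.0 − j919.1 Ω
|Z| = √(180.0² + 919.1²) = 936.6 Ω
∠Z = arctan(-919.1/180.0) = -78.92°

-78.92°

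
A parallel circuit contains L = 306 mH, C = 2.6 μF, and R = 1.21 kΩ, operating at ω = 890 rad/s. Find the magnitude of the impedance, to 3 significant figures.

X_L = ωL = 272 Ω
X_C = 1/(ωC) = 432 Ω
Parallel: admittances add. Y = 1/R + 1/(jωL) + jωC
Y = (0.000826 − j0.00136) S
|Y| = 0.00159 S → |Z| = 1/|Y| = 629 Ω, ∠Z = −∠Y = 58.7°

629 Ω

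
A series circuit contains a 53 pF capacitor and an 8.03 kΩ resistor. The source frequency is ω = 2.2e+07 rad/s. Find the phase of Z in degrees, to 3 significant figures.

X_C = 1/(ωC) = 858 Ω
Z = 8030 − j858 Ω
|Z| = √(8030² + 858²) = 8080 Ω
∠Z = arctan(-858/8030) = -6.10°

-6.10°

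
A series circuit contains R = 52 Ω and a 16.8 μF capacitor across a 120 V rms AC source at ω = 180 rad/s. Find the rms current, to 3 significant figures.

358 mA

X_C = 1/(ωC) = 331 Ω
Z = 52.0 − j331 Ω
|Z| = √(52.0² + 331²) = 335 Ω
I = V/|Z| = 120/335 = 358 mA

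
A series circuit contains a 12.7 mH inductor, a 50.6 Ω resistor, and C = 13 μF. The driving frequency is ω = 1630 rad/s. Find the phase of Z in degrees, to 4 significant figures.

-27.63°

X_L = ωL = 20.70 Ω
X_C = 1/(ωC) = 47.19 Ω
Net reactance X = X_L − X_C = -26.49 Ω
Z = 50.60 − j26.49 Ω
|Z| = √(50.60² + 26.49²) = 57.12 Ω
∠Z = arctan(-26.49/50.60) = -27.63°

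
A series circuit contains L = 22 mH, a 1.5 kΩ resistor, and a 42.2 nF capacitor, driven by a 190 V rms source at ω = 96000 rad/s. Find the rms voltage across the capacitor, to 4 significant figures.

X_L = ωL = 2112 Ω
X_C = 1/(ωC) = 246.8 Ω
Net reactance X = X_L − X_C = 1865 Ω
Z = 1500 + j1865 Ω
|Z| = √(1500² + 1865²) = 2393 Ω
I = V/|Z| = 79.38 mA
V_C = I·|Z_C| = 0.07938 × 246.8 = 19.59 V

19.59 V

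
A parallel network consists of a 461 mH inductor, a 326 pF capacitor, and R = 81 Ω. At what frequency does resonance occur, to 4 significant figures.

ω₀ = 1/√(LC) = 1/√(0.461 × 3.26e-10) = 81570 rad/s
f₀ = ω₀/(2π) = 12.98 kHz

12.98 kHz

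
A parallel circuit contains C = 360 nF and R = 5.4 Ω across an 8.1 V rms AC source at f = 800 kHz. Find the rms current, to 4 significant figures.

14.73 A

ω = 2πf = 5.027e+06 rad/s
X_C = 1/(ωC) = 0.5526 Ω
Parallel: admittances add. Y = 1/R + jωC
Y = (0.1852 + j1.810) S
|Y| = 1.819 S → |Z| = 1/|Y| = 0.5498 Ω, ∠Z = −∠Y = -84.16°
I = V/|Z| = 8.1/0.5498 = 14.73 A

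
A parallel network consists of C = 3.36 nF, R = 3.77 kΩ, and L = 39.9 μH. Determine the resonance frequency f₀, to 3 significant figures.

435 kHz

ω₀ = 1/√(LC) = 1/√(3.99e-05 × 3.36e-09) = 2.731e+06 rad/s
f₀ = ω₀/(2π) = 435 kHz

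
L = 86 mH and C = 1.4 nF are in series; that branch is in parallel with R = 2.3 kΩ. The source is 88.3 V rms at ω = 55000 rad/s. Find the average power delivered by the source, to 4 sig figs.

X_L = ωL = 4730 Ω
X_C = 1/(ωC) = 12990 Ω
Branch 1: Z₁ = R = 2300 Ω
Branch 2 (series LC): Z₂ = j(X_L − X_C) = −j8257 Ω
Parallel: Z = Z₁Z₂/(Z₁+Z₂), |Z| = 2216 Ω, ∠Z = -15.57°
I = V/|Z| = 39.85 mA
P = VI cos φ = 88.3 × 0.03985 × cos(-15.57°) = 3.390 W

3.390 W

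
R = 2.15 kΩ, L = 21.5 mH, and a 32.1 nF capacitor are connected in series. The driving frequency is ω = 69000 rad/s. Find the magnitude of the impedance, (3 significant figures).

X_L = ωL = 1480 Ω
X_C = 1/(ωC) = 451 Ω
Net reactance X = X_L − X_C = 1030 Ω
Z = 2150 + j1030 Ω
|Z| = √(2150² + 1030²) = 2380 Ω

2380 Ω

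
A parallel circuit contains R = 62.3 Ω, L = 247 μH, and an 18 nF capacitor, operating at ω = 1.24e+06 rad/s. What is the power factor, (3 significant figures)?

X_L = ωL = 306 Ω
X_C = 1/(ωC) = 44.8 Ω
Parallel: admittances add. Y = 1/R + 1/(jωL) + jωC
Y = (0.0161 + j0.0191) S
|Y| = 0.0249 S → |Z| = 1/|Y| = 40.1 Ω, ∠Z = −∠Y = -49.9°
cos φ = cos(-49.9°) = 0.644

0.644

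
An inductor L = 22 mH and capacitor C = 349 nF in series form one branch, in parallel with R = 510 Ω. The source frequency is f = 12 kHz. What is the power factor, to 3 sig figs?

ω = 2πf = 75400 rad/s
X_L = ωL = 1660 Ω
X_C = 1/(ωC) = 38.0 Ω
Branch 1: Z₁ = R = 510 Ω
Branch 2 (series LC): Z₂ = j(X_L − X_C) = j1620 Ω
Parallel: Z = Z₁Z₂/(Z₁+Z₂), |Z| = 486 Ω, ∠Z = 17.5°
cos φ = cos(17.5°) = 0.954

0.954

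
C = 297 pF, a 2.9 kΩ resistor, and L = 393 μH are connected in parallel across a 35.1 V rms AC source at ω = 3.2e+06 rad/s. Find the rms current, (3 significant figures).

X_L = ωL = 1260 Ω
X_C = 1/(ωC) = 1050 Ω
Parallel: admittances add. Y = 1/R + 1/(jωL) + jωC
Y = (0.000345 + j0.000155) S
|Y| = 0.000378 S → |Z| = 1/|Y| = 2640 Ω, ∠Z = −∠Y = -24.2°
I = V/|Z| = 35.1/2640 = 13.3 mA

13.3 mA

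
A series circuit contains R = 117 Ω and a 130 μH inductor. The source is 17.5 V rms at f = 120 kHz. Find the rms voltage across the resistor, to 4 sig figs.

13.41 V

ω = 2πf = 754000 rad/s
X_L = ωL = 98.02 Ω
Z = 117.0 + j98.02 Ω
|Z| = √(117.0² + 98.02²) = 152.6 Ω
I = V/|Z| = 114.7 mA
V_R = I·|Z_R| = 0.1147 × 117.0 = 13.41 V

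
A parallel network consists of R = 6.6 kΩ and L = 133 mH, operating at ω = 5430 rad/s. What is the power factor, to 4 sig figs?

0.1088

X_L = ωL = 722.2 Ω
Parallel: admittances add. Y = 1/R + 1/(jωL)
Y = (0.0001515 − j0.001385) S
|Y| = 0.001393 S → |Z| = 1/|Y| = 717.9 Ω, ∠Z = −∠Y = 83.76°
cos φ = cos(83.76°) = 0.1088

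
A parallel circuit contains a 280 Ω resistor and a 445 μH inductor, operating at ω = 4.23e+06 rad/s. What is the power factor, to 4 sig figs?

0.9891

X_L = ωL = 1882 Ω
Parallel: admittances add. Y = 1/R + 1/(jωL)
Y = (0.003571 − j0.0005313) S
|Y| = 0.003611 S → |Z| = 1/|Y| = 277.0 Ω, ∠Z = −∠Y = 8.461°
cos φ = cos(8.461°) = 0.9891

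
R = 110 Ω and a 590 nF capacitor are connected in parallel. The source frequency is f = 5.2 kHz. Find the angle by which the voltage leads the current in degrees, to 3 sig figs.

ω = 2πf = 32670 rad/s
X_C = 1/(ωC) = 51.9 Ω
Parallel: admittances add. Y = 1/R + jωC
Y = (0.00909 + j0.0193) S
|Y| = 0.0213 S → |Z| = 1/|Y| = 46.9 Ω, ∠Z = −∠Y = -64.8°

-64.8°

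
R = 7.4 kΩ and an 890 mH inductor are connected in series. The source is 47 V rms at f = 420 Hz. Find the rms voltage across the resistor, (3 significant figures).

ω = 2πf = 2639 rad/s
X_L = ωL = 2350 Ω
Z = 7400 + j2350 Ω
|Z| = √(7400² + 2350²) = 7760 Ω
I = V/|Z| = 6.05 mA
V_R = I·|Z_R| = 0.00605 × 7400 = 44.8 V

44.8 V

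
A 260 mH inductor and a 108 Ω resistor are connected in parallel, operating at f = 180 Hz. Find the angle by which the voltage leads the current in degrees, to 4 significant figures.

20.17°

ω = 2πf = 1131 rad/s
X_L = ωL = 294.1 Ω
Parallel: admittances add. Y = 1/R + 1/(jωL)
Y = (0.009259 − j0.003401) S
|Y| = 0.009864 S → |Z| = 1/|Y| = 101.4 Ω, ∠Z = −∠Y = 20.17°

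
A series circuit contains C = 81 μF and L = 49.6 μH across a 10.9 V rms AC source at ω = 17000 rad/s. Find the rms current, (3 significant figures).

X_L = ωL = 0.843 Ω
X_C = 1/(ωC) = 0.726 Ω
Net reactance X = X_L − X_C = 0.117 Ω
Z = j0.117 Ω
|Z| = √(0² + 0.117²) = 0.117 Ω
I = V/|Z| = 10.9/0.117 = 93.2 A

93.2 A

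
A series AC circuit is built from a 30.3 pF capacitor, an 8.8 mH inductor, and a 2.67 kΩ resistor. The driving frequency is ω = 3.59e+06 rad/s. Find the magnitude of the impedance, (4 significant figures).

22560 Ω

X_L = ωL = 31590 Ω
X_C = 1/(ωC) = 9193 Ω
Net reactance X = X_L − X_C = 22400 Ω
Z = 2670 + j22400 Ω
|Z| = √(2670² + 22400²) = 22560 Ω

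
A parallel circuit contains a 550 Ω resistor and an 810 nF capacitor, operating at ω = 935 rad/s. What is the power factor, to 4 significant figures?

0.9231

X_C = 1/(ωC) = 1320 Ω
Parallel: admittances add. Y = 1/R + jωC
Y = (0.001818 + j0.0007573) S
|Y| = 0.001970 S → |Z| = 1/|Y| = 507.7 Ω, ∠Z = −∠Y = -22.61°
cos φ = cos(-22.61°) = 0.9231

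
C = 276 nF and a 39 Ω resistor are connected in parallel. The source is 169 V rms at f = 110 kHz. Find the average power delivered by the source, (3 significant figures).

732 W

ω = 2πf = 691200 rad/s
X_C = 1/(ωC) = 5.24 Ω
Parallel: admittances add. Y = 1/R + jωC
Y = (0.0256 + j0.191) S
|Y| = 0.192 S → |Z| = 1/|Y| = 5.20 Ω, ∠Z = −∠Y = -82.3°
I = V/|Z| = 32.5 A
P = VI cos φ = 169 × 32.5 × cos(-82.3°) = 732 W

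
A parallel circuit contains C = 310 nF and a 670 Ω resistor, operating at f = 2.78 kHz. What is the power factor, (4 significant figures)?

ω = 2πf = 17470 rad/s
X_C = 1/(ωC) = 184.7 Ω
Parallel: admittances add. Y = 1/R + jωC
Y = (0.001493 + j0.005415) S
|Y| = 0.005617 S → |Z| = 1/|Y| = 178.0 Ω, ∠Z = −∠Y = -74.59°
cos φ = cos(-74.59°) = 0.2657

0.2657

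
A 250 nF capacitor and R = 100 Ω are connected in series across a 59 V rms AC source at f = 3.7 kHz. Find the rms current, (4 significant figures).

ω = 2πf = 23250 rad/s
X_C = 1/(ωC) = 172.1 Ω
Z = 100.0 − j172.1 Ω
|Z| = √(100.0² + 172.1²) = 199.0 Ω
I = V/|Z| = 59/199.0 = 296.5 mA

296.5 mA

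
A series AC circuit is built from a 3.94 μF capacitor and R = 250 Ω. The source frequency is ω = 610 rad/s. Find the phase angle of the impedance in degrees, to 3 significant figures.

-59.0°

X_C = 1/(ωC) = 416 Ω
Z = 250 − j416 Ω
|Z| = √(250² + 416²) = 485 Ω
∠Z = arctan(-416/250) = -59.0°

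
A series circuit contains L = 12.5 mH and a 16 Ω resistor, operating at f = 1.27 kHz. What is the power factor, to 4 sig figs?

ω = 2πf = 7980 rad/s
X_L = ωL = 99.75 Ω
Z = 16.00 + j99.75 Ω
|Z| = √(16.00² + 99.75²) = 101.0 Ω
∠Z = arctan(99.75/16.00) = 80.89°
cos φ = cos(80.89°) = 0.1584

0.1584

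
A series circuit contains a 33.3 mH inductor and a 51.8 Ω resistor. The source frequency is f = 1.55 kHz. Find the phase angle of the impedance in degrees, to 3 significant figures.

ω = 2πf = 9739 rad/s
X_L = ωL = 324 Ω
Z = 51.8 + j324 Ω
|Z| = √(51.8² + 324²) = 328 Ω
∠Z = arctan(324/51.8) = 80.9°

80.9°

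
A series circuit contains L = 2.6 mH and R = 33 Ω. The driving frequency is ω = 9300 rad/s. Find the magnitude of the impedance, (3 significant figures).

X_L = ωL = 24.2 Ω
Z = 33.0 + j24.2 Ω
|Z| = √(33.0² + 24.2²) = 40.9 Ω

40.9 Ω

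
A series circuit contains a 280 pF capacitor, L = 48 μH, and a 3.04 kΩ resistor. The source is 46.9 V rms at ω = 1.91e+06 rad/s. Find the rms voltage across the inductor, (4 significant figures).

X_L = ωL = 91.68 Ω
X_C = 1/(ωC) = 1870 Ω
Net reactance X = X_L − X_C = -1778 Ω
Z = 3040 − j1778 Ω
|Z| = √(3040² + 1778²) = 3522 Ω
I = V/|Z| = 13.32 mA
V_L = I·|Z_L| = 0.01332 × 91.68 = 1.221 V

1.221 V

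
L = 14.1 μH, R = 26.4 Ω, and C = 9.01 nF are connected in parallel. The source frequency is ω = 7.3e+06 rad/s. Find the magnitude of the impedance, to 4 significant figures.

14.78 Ω

X_L = ωL = 102.9 Ω
X_C = 1/(ωC) = 15.20 Ω
Parallel: admittances add. Y = 1/R + 1/(jωL) + jωC
Y = (0.03788 + j0.05606) S
|Y| = 0.06766 S → |Z| = 1/|Y| = 14.78 Ω, ∠Z = −∠Y = -55.95°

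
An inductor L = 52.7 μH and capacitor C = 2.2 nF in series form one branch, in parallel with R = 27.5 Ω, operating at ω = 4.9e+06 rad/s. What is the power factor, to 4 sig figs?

X_L = ωL = 258.2 Ω
X_C = 1/(ωC) = 92.76 Ω
Branch 1: Z₁ = R = 27.50 Ω
Branch 2 (series LC): Z₂ = j(X_L − X_C) = j165.5 Ω
Parallel: Z = Z₁Z₂/(Z₁+Z₂), |Z| = 27.13 Ω, ∠Z = 9.436°
cos φ = cos(9.436°) = 0.9865

0.9865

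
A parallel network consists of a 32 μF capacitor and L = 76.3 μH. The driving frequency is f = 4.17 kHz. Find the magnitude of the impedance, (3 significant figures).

2.96 Ω

ω = 2πf = 26200 rad/s
X_L = ωL = 2.00 Ω
X_C = 1/(ωC) = 1.19 Ω
Parallel: admittances add. Y = 1/(jωL) + jωC
Y = (0 + j0.338) S
|Y| = 0.338 S → |Z| = 1/|Y| = 2.96 Ω, ∠Z = −∠Y = -90.0°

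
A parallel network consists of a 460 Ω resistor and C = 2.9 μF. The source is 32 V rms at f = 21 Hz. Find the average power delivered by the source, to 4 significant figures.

2.226 W

ω = 2πf = 131.9 rad/s
X_C = 1/(ωC) = 2613 Ω
Parallel: admittances add. Y = 1/R + jωC
Y = (0.002174 + j0.0003826) S
|Y| = 0.002207 S → |Z| = 1/|Y| = 453.0 Ω, ∠Z = −∠Y = -9.983°
I = V/|Z| = 70.63 mA
P = VI cos φ = 32 × 0.07063 × cos(-9.983°) = 2.226 W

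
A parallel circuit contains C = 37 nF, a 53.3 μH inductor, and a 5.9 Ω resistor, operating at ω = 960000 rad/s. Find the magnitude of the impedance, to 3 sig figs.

5.87 Ω

X_L = ωL = 51.2 Ω
X_C = 1/(ωC) = 28.2 Ω
Parallel: admittances add. Y = 1/R + 1/(jωL) + jωC
Y = (0.169 + j0.0160) S
|Y| = 0.170 S → |Z| = 1/|Y| = 5.87 Ω, ∠Z = −∠Y = -5.38°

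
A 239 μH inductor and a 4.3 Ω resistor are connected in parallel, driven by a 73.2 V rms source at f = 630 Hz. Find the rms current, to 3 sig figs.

79.2 A

ω = 2πf = 3958 rad/s
X_L = ωL = 0.946 Ω
Parallel: admittances add. Y = 1/R + 1/(jωL)
Y = (0.233 − j1.06) S
|Y| = 1.08 S → |Z| = 1/|Y| = 0.924 Ω, ∠Z = −∠Y = 77.6°
I = V/|Z| = 73.2/0.924 = 79.2 A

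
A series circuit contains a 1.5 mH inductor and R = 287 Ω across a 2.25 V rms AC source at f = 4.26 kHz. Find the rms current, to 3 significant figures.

7.76 mA

ω = 2πf = 26770 rad/s
X_L = ωL = 40.1 Ω
Z = 287 + j40.1 Ω
|Z| = √(287² + 40.1²) = 290 Ω
I = V/|Z| = 2.25/290 = 7.76 mA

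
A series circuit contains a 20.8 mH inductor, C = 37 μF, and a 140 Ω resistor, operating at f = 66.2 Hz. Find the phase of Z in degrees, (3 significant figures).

ω = 2πf = 415.9 rad/s
X_L = ωL = 8.65 Ω
X_C = 1/(ωC) = 65.0 Ω
Net reactance X = X_L − X_C = -56.3 Ω
Z = 140 − j56.3 Ω
|Z| = √(140² + 56.3²) = 151 Ω
∠Z = arctan(-56.3/140) = -21.9°

-21.9°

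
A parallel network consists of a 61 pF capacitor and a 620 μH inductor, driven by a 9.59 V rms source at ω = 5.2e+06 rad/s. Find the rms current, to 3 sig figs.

X_L = ωL = 3220 Ω
X_C = 1/(ωC) = 3150 Ω
Parallel: admittances add. Y = 1/(jωL) + jωC
Y = (0 + j7.03e-06) S
|Y| = 7.03e-06 S → |Z| = 1/|Y| = 142000 Ω, ∠Z = −∠Y = -90.0°
I = V/|Z| = 9.59/142000 = 67.4 μA

67.4 μA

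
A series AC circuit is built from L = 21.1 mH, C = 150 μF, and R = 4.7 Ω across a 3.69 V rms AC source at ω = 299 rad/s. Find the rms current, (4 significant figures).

221.4 mA

X_L = ωL = 6.309 Ω
X_C = 1/(ωC) = 22.30 Ω
Net reactance X = X_L − X_C = -15.99 Ω
Z = 4.700 − j15.99 Ω
|Z| = √(4.700² + 15.99²) = 16.66 Ω
I = V/|Z| = 3.69/16.66 = 221.4 mA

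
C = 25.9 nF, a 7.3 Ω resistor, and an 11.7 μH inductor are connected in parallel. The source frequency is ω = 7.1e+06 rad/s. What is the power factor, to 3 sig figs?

0.623

X_L = ωL = 83.1 Ω
X_C = 1/(ωC) = 5.44 Ω
Parallel: admittances add. Y = 1/R + 1/(jωL) + jωC
Y = (0.137 + j0.172) S
|Y| = 0.220 S → |Z| = 1/|Y| = 4.55 Ω, ∠Z = −∠Y = -51.4°
cos φ = cos(-51.4°) = 0.623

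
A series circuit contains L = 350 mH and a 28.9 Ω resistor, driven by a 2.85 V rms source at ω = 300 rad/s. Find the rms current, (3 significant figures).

26.2 mA

X_L = ωL = 105 Ω
Z = 28.9 + j105 Ω
|Z| = √(28.9² + 105²) = 109 Ω
I = V/|Z| = 2.85/109 = 26.2 mA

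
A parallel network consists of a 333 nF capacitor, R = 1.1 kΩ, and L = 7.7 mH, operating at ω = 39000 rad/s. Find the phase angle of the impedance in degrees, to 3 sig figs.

X_L = ωL = 300 Ω
X_C = 1/(ωC) = 77.0 Ω
Parallel: admittances add. Y = 1/R + 1/(jωL) + jωC
Y = (0.000909 + j0.00966) S
|Y| = 0.00970 S → |Z| = 1/|Y| = 103 Ω, ∠Z = −∠Y = -84.6°

-84.6°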